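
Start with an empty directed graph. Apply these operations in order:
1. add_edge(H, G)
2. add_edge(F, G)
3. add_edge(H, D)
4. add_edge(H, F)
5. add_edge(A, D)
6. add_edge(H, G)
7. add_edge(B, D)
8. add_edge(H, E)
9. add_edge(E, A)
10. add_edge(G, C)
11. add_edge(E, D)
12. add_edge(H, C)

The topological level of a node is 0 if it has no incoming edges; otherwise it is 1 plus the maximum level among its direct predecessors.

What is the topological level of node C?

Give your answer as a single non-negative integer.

Answer: 3

Derivation:
Op 1: add_edge(H, G). Edges now: 1
Op 2: add_edge(F, G). Edges now: 2
Op 3: add_edge(H, D). Edges now: 3
Op 4: add_edge(H, F). Edges now: 4
Op 5: add_edge(A, D). Edges now: 5
Op 6: add_edge(H, G) (duplicate, no change). Edges now: 5
Op 7: add_edge(B, D). Edges now: 6
Op 8: add_edge(H, E). Edges now: 7
Op 9: add_edge(E, A). Edges now: 8
Op 10: add_edge(G, C). Edges now: 9
Op 11: add_edge(E, D). Edges now: 10
Op 12: add_edge(H, C). Edges now: 11
Compute levels (Kahn BFS):
  sources (in-degree 0): B, H
  process B: level=0
    B->D: in-degree(D)=3, level(D)>=1
  process H: level=0
    H->C: in-degree(C)=1, level(C)>=1
    H->D: in-degree(D)=2, level(D)>=1
    H->E: in-degree(E)=0, level(E)=1, enqueue
    H->F: in-degree(F)=0, level(F)=1, enqueue
    H->G: in-degree(G)=1, level(G)>=1
  process E: level=1
    E->A: in-degree(A)=0, level(A)=2, enqueue
    E->D: in-degree(D)=1, level(D)>=2
  process F: level=1
    F->G: in-degree(G)=0, level(G)=2, enqueue
  process A: level=2
    A->D: in-degree(D)=0, level(D)=3, enqueue
  process G: level=2
    G->C: in-degree(C)=0, level(C)=3, enqueue
  process D: level=3
  process C: level=3
All levels: A:2, B:0, C:3, D:3, E:1, F:1, G:2, H:0
level(C) = 3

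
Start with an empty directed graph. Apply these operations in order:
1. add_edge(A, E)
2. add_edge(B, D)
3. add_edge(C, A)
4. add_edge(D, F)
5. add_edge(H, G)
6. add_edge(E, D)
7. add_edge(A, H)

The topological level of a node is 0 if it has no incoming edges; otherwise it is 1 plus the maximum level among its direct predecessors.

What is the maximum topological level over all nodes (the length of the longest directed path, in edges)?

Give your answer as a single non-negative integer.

Op 1: add_edge(A, E). Edges now: 1
Op 2: add_edge(B, D). Edges now: 2
Op 3: add_edge(C, A). Edges now: 3
Op 4: add_edge(D, F). Edges now: 4
Op 5: add_edge(H, G). Edges now: 5
Op 6: add_edge(E, D). Edges now: 6
Op 7: add_edge(A, H). Edges now: 7
Compute levels (Kahn BFS):
  sources (in-degree 0): B, C
  process B: level=0
    B->D: in-degree(D)=1, level(D)>=1
  process C: level=0
    C->A: in-degree(A)=0, level(A)=1, enqueue
  process A: level=1
    A->E: in-degree(E)=0, level(E)=2, enqueue
    A->H: in-degree(H)=0, level(H)=2, enqueue
  process E: level=2
    E->D: in-degree(D)=0, level(D)=3, enqueue
  process H: level=2
    H->G: in-degree(G)=0, level(G)=3, enqueue
  process D: level=3
    D->F: in-degree(F)=0, level(F)=4, enqueue
  process G: level=3
  process F: level=4
All levels: A:1, B:0, C:0, D:3, E:2, F:4, G:3, H:2
max level = 4

Answer: 4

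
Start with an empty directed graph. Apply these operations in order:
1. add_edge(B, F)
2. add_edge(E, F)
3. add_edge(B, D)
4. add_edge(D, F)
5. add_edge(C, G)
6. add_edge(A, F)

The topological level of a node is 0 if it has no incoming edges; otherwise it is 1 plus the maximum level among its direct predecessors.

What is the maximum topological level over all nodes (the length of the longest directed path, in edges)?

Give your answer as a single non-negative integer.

Answer: 2

Derivation:
Op 1: add_edge(B, F). Edges now: 1
Op 2: add_edge(E, F). Edges now: 2
Op 3: add_edge(B, D). Edges now: 3
Op 4: add_edge(D, F). Edges now: 4
Op 5: add_edge(C, G). Edges now: 5
Op 6: add_edge(A, F). Edges now: 6
Compute levels (Kahn BFS):
  sources (in-degree 0): A, B, C, E
  process A: level=0
    A->F: in-degree(F)=3, level(F)>=1
  process B: level=0
    B->D: in-degree(D)=0, level(D)=1, enqueue
    B->F: in-degree(F)=2, level(F)>=1
  process C: level=0
    C->G: in-degree(G)=0, level(G)=1, enqueue
  process E: level=0
    E->F: in-degree(F)=1, level(F)>=1
  process D: level=1
    D->F: in-degree(F)=0, level(F)=2, enqueue
  process G: level=1
  process F: level=2
All levels: A:0, B:0, C:0, D:1, E:0, F:2, G:1
max level = 2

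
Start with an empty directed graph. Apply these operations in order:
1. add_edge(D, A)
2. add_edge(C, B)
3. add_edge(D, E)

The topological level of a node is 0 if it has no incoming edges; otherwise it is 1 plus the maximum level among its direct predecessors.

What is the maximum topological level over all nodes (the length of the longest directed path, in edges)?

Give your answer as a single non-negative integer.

Op 1: add_edge(D, A). Edges now: 1
Op 2: add_edge(C, B). Edges now: 2
Op 3: add_edge(D, E). Edges now: 3
Compute levels (Kahn BFS):
  sources (in-degree 0): C, D
  process C: level=0
    C->B: in-degree(B)=0, level(B)=1, enqueue
  process D: level=0
    D->A: in-degree(A)=0, level(A)=1, enqueue
    D->E: in-degree(E)=0, level(E)=1, enqueue
  process B: level=1
  process A: level=1
  process E: level=1
All levels: A:1, B:1, C:0, D:0, E:1
max level = 1

Answer: 1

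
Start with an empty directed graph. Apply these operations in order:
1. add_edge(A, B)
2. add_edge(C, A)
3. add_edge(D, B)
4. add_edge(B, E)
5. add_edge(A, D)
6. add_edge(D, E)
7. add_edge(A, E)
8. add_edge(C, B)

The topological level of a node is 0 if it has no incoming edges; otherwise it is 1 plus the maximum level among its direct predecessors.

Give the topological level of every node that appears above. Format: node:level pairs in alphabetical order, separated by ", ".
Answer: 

Op 1: add_edge(A, B). Edges now: 1
Op 2: add_edge(C, A). Edges now: 2
Op 3: add_edge(D, B). Edges now: 3
Op 4: add_edge(B, E). Edges now: 4
Op 5: add_edge(A, D). Edges now: 5
Op 6: add_edge(D, E). Edges now: 6
Op 7: add_edge(A, E). Edges now: 7
Op 8: add_edge(C, B). Edges now: 8
Compute levels (Kahn BFS):
  sources (in-degree 0): C
  process C: level=0
    C->A: in-degree(A)=0, level(A)=1, enqueue
    C->B: in-degree(B)=2, level(B)>=1
  process A: level=1
    A->B: in-degree(B)=1, level(B)>=2
    A->D: in-degree(D)=0, level(D)=2, enqueue
    A->E: in-degree(E)=2, level(E)>=2
  process D: level=2
    D->B: in-degree(B)=0, level(B)=3, enqueue
    D->E: in-degree(E)=1, level(E)>=3
  process B: level=3
    B->E: in-degree(E)=0, level(E)=4, enqueue
  process E: level=4
All levels: A:1, B:3, C:0, D:2, E:4

Answer: A:1, B:3, C:0, D:2, E:4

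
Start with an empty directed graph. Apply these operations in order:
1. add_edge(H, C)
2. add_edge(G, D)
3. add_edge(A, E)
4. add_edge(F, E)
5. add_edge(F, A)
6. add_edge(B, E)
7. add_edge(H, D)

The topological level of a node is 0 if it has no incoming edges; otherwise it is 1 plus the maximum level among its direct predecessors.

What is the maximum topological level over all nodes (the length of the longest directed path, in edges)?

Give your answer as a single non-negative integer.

Answer: 2

Derivation:
Op 1: add_edge(H, C). Edges now: 1
Op 2: add_edge(G, D). Edges now: 2
Op 3: add_edge(A, E). Edges now: 3
Op 4: add_edge(F, E). Edges now: 4
Op 5: add_edge(F, A). Edges now: 5
Op 6: add_edge(B, E). Edges now: 6
Op 7: add_edge(H, D). Edges now: 7
Compute levels (Kahn BFS):
  sources (in-degree 0): B, F, G, H
  process B: level=0
    B->E: in-degree(E)=2, level(E)>=1
  process F: level=0
    F->A: in-degree(A)=0, level(A)=1, enqueue
    F->E: in-degree(E)=1, level(E)>=1
  process G: level=0
    G->D: in-degree(D)=1, level(D)>=1
  process H: level=0
    H->C: in-degree(C)=0, level(C)=1, enqueue
    H->D: in-degree(D)=0, level(D)=1, enqueue
  process A: level=1
    A->E: in-degree(E)=0, level(E)=2, enqueue
  process C: level=1
  process D: level=1
  process E: level=2
All levels: A:1, B:0, C:1, D:1, E:2, F:0, G:0, H:0
max level = 2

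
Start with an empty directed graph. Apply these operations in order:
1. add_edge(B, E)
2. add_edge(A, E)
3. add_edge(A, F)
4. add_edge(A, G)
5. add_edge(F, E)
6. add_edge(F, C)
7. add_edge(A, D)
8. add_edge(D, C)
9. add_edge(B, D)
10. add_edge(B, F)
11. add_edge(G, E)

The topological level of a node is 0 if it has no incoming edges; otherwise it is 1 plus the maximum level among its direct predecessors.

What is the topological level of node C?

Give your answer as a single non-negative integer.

Answer: 2

Derivation:
Op 1: add_edge(B, E). Edges now: 1
Op 2: add_edge(A, E). Edges now: 2
Op 3: add_edge(A, F). Edges now: 3
Op 4: add_edge(A, G). Edges now: 4
Op 5: add_edge(F, E). Edges now: 5
Op 6: add_edge(F, C). Edges now: 6
Op 7: add_edge(A, D). Edges now: 7
Op 8: add_edge(D, C). Edges now: 8
Op 9: add_edge(B, D). Edges now: 9
Op 10: add_edge(B, F). Edges now: 10
Op 11: add_edge(G, E). Edges now: 11
Compute levels (Kahn BFS):
  sources (in-degree 0): A, B
  process A: level=0
    A->D: in-degree(D)=1, level(D)>=1
    A->E: in-degree(E)=3, level(E)>=1
    A->F: in-degree(F)=1, level(F)>=1
    A->G: in-degree(G)=0, level(G)=1, enqueue
  process B: level=0
    B->D: in-degree(D)=0, level(D)=1, enqueue
    B->E: in-degree(E)=2, level(E)>=1
    B->F: in-degree(F)=0, level(F)=1, enqueue
  process G: level=1
    G->E: in-degree(E)=1, level(E)>=2
  process D: level=1
    D->C: in-degree(C)=1, level(C)>=2
  process F: level=1
    F->C: in-degree(C)=0, level(C)=2, enqueue
    F->E: in-degree(E)=0, level(E)=2, enqueue
  process C: level=2
  process E: level=2
All levels: A:0, B:0, C:2, D:1, E:2, F:1, G:1
level(C) = 2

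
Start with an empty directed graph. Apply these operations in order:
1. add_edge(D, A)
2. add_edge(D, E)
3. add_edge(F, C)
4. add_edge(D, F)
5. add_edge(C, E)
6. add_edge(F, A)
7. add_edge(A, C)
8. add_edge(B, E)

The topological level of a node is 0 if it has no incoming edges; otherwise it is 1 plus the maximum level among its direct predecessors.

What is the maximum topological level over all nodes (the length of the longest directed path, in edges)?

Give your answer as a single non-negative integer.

Answer: 4

Derivation:
Op 1: add_edge(D, A). Edges now: 1
Op 2: add_edge(D, E). Edges now: 2
Op 3: add_edge(F, C). Edges now: 3
Op 4: add_edge(D, F). Edges now: 4
Op 5: add_edge(C, E). Edges now: 5
Op 6: add_edge(F, A). Edges now: 6
Op 7: add_edge(A, C). Edges now: 7
Op 8: add_edge(B, E). Edges now: 8
Compute levels (Kahn BFS):
  sources (in-degree 0): B, D
  process B: level=0
    B->E: in-degree(E)=2, level(E)>=1
  process D: level=0
    D->A: in-degree(A)=1, level(A)>=1
    D->E: in-degree(E)=1, level(E)>=1
    D->F: in-degree(F)=0, level(F)=1, enqueue
  process F: level=1
    F->A: in-degree(A)=0, level(A)=2, enqueue
    F->C: in-degree(C)=1, level(C)>=2
  process A: level=2
    A->C: in-degree(C)=0, level(C)=3, enqueue
  process C: level=3
    C->E: in-degree(E)=0, level(E)=4, enqueue
  process E: level=4
All levels: A:2, B:0, C:3, D:0, E:4, F:1
max level = 4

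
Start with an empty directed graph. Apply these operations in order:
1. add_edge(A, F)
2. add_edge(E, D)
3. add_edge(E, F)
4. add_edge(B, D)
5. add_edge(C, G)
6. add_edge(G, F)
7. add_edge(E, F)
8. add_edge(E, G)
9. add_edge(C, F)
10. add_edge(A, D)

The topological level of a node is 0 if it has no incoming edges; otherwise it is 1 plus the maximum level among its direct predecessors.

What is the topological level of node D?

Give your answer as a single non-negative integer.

Op 1: add_edge(A, F). Edges now: 1
Op 2: add_edge(E, D). Edges now: 2
Op 3: add_edge(E, F). Edges now: 3
Op 4: add_edge(B, D). Edges now: 4
Op 5: add_edge(C, G). Edges now: 5
Op 6: add_edge(G, F). Edges now: 6
Op 7: add_edge(E, F) (duplicate, no change). Edges now: 6
Op 8: add_edge(E, G). Edges now: 7
Op 9: add_edge(C, F). Edges now: 8
Op 10: add_edge(A, D). Edges now: 9
Compute levels (Kahn BFS):
  sources (in-degree 0): A, B, C, E
  process A: level=0
    A->D: in-degree(D)=2, level(D)>=1
    A->F: in-degree(F)=3, level(F)>=1
  process B: level=0
    B->D: in-degree(D)=1, level(D)>=1
  process C: level=0
    C->F: in-degree(F)=2, level(F)>=1
    C->G: in-degree(G)=1, level(G)>=1
  process E: level=0
    E->D: in-degree(D)=0, level(D)=1, enqueue
    E->F: in-degree(F)=1, level(F)>=1
    E->G: in-degree(G)=0, level(G)=1, enqueue
  process D: level=1
  process G: level=1
    G->F: in-degree(F)=0, level(F)=2, enqueue
  process F: level=2
All levels: A:0, B:0, C:0, D:1, E:0, F:2, G:1
level(D) = 1

Answer: 1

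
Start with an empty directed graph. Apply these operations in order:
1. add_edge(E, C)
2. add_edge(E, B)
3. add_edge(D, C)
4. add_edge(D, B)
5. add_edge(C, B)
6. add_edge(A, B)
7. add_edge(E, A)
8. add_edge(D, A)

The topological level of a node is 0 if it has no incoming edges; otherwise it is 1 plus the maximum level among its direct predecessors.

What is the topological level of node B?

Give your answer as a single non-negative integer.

Answer: 2

Derivation:
Op 1: add_edge(E, C). Edges now: 1
Op 2: add_edge(E, B). Edges now: 2
Op 3: add_edge(D, C). Edges now: 3
Op 4: add_edge(D, B). Edges now: 4
Op 5: add_edge(C, B). Edges now: 5
Op 6: add_edge(A, B). Edges now: 6
Op 7: add_edge(E, A). Edges now: 7
Op 8: add_edge(D, A). Edges now: 8
Compute levels (Kahn BFS):
  sources (in-degree 0): D, E
  process D: level=0
    D->A: in-degree(A)=1, level(A)>=1
    D->B: in-degree(B)=3, level(B)>=1
    D->C: in-degree(C)=1, level(C)>=1
  process E: level=0
    E->A: in-degree(A)=0, level(A)=1, enqueue
    E->B: in-degree(B)=2, level(B)>=1
    E->C: in-degree(C)=0, level(C)=1, enqueue
  process A: level=1
    A->B: in-degree(B)=1, level(B)>=2
  process C: level=1
    C->B: in-degree(B)=0, level(B)=2, enqueue
  process B: level=2
All levels: A:1, B:2, C:1, D:0, E:0
level(B) = 2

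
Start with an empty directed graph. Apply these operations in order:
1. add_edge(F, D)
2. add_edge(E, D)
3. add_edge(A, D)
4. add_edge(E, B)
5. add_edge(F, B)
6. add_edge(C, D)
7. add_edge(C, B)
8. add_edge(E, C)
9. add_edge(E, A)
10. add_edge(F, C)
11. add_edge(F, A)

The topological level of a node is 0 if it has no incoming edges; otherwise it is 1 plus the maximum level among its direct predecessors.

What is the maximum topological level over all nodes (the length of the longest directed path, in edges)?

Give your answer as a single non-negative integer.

Answer: 2

Derivation:
Op 1: add_edge(F, D). Edges now: 1
Op 2: add_edge(E, D). Edges now: 2
Op 3: add_edge(A, D). Edges now: 3
Op 4: add_edge(E, B). Edges now: 4
Op 5: add_edge(F, B). Edges now: 5
Op 6: add_edge(C, D). Edges now: 6
Op 7: add_edge(C, B). Edges now: 7
Op 8: add_edge(E, C). Edges now: 8
Op 9: add_edge(E, A). Edges now: 9
Op 10: add_edge(F, C). Edges now: 10
Op 11: add_edge(F, A). Edges now: 11
Compute levels (Kahn BFS):
  sources (in-degree 0): E, F
  process E: level=0
    E->A: in-degree(A)=1, level(A)>=1
    E->B: in-degree(B)=2, level(B)>=1
    E->C: in-degree(C)=1, level(C)>=1
    E->D: in-degree(D)=3, level(D)>=1
  process F: level=0
    F->A: in-degree(A)=0, level(A)=1, enqueue
    F->B: in-degree(B)=1, level(B)>=1
    F->C: in-degree(C)=0, level(C)=1, enqueue
    F->D: in-degree(D)=2, level(D)>=1
  process A: level=1
    A->D: in-degree(D)=1, level(D)>=2
  process C: level=1
    C->B: in-degree(B)=0, level(B)=2, enqueue
    C->D: in-degree(D)=0, level(D)=2, enqueue
  process B: level=2
  process D: level=2
All levels: A:1, B:2, C:1, D:2, E:0, F:0
max level = 2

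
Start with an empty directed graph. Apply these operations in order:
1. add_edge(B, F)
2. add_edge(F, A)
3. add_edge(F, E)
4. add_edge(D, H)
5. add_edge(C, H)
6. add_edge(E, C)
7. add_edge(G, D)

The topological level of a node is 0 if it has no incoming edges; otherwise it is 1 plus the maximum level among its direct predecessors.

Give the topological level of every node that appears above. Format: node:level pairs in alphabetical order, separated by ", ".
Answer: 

Answer: A:2, B:0, C:3, D:1, E:2, F:1, G:0, H:4

Derivation:
Op 1: add_edge(B, F). Edges now: 1
Op 2: add_edge(F, A). Edges now: 2
Op 3: add_edge(F, E). Edges now: 3
Op 4: add_edge(D, H). Edges now: 4
Op 5: add_edge(C, H). Edges now: 5
Op 6: add_edge(E, C). Edges now: 6
Op 7: add_edge(G, D). Edges now: 7
Compute levels (Kahn BFS):
  sources (in-degree 0): B, G
  process B: level=0
    B->F: in-degree(F)=0, level(F)=1, enqueue
  process G: level=0
    G->D: in-degree(D)=0, level(D)=1, enqueue
  process F: level=1
    F->A: in-degree(A)=0, level(A)=2, enqueue
    F->E: in-degree(E)=0, level(E)=2, enqueue
  process D: level=1
    D->H: in-degree(H)=1, level(H)>=2
  process A: level=2
  process E: level=2
    E->C: in-degree(C)=0, level(C)=3, enqueue
  process C: level=3
    C->H: in-degree(H)=0, level(H)=4, enqueue
  process H: level=4
All levels: A:2, B:0, C:3, D:1, E:2, F:1, G:0, H:4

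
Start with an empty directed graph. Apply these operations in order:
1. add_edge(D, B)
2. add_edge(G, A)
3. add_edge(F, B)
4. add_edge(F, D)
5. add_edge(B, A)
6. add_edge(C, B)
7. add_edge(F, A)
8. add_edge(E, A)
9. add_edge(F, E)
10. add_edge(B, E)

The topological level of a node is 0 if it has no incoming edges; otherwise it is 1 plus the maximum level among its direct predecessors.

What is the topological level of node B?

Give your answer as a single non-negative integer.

Op 1: add_edge(D, B). Edges now: 1
Op 2: add_edge(G, A). Edges now: 2
Op 3: add_edge(F, B). Edges now: 3
Op 4: add_edge(F, D). Edges now: 4
Op 5: add_edge(B, A). Edges now: 5
Op 6: add_edge(C, B). Edges now: 6
Op 7: add_edge(F, A). Edges now: 7
Op 8: add_edge(E, A). Edges now: 8
Op 9: add_edge(F, E). Edges now: 9
Op 10: add_edge(B, E). Edges now: 10
Compute levels (Kahn BFS):
  sources (in-degree 0): C, F, G
  process C: level=0
    C->B: in-degree(B)=2, level(B)>=1
  process F: level=0
    F->A: in-degree(A)=3, level(A)>=1
    F->B: in-degree(B)=1, level(B)>=1
    F->D: in-degree(D)=0, level(D)=1, enqueue
    F->E: in-degree(E)=1, level(E)>=1
  process G: level=0
    G->A: in-degree(A)=2, level(A)>=1
  process D: level=1
    D->B: in-degree(B)=0, level(B)=2, enqueue
  process B: level=2
    B->A: in-degree(A)=1, level(A)>=3
    B->E: in-degree(E)=0, level(E)=3, enqueue
  process E: level=3
    E->A: in-degree(A)=0, level(A)=4, enqueue
  process A: level=4
All levels: A:4, B:2, C:0, D:1, E:3, F:0, G:0
level(B) = 2

Answer: 2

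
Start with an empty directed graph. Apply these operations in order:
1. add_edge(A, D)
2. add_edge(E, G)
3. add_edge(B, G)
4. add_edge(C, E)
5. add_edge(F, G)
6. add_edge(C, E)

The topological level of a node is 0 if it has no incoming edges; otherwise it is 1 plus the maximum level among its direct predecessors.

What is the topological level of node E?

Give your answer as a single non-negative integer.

Answer: 1

Derivation:
Op 1: add_edge(A, D). Edges now: 1
Op 2: add_edge(E, G). Edges now: 2
Op 3: add_edge(B, G). Edges now: 3
Op 4: add_edge(C, E). Edges now: 4
Op 5: add_edge(F, G). Edges now: 5
Op 6: add_edge(C, E) (duplicate, no change). Edges now: 5
Compute levels (Kahn BFS):
  sources (in-degree 0): A, B, C, F
  process A: level=0
    A->D: in-degree(D)=0, level(D)=1, enqueue
  process B: level=0
    B->G: in-degree(G)=2, level(G)>=1
  process C: level=0
    C->E: in-degree(E)=0, level(E)=1, enqueue
  process F: level=0
    F->G: in-degree(G)=1, level(G)>=1
  process D: level=1
  process E: level=1
    E->G: in-degree(G)=0, level(G)=2, enqueue
  process G: level=2
All levels: A:0, B:0, C:0, D:1, E:1, F:0, G:2
level(E) = 1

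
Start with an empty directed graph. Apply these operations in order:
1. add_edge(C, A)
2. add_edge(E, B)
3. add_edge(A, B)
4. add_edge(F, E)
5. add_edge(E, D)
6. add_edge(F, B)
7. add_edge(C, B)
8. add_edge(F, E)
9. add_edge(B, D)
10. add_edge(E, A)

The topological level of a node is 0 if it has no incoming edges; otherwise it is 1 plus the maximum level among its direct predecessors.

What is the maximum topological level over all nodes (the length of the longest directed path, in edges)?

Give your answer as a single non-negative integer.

Op 1: add_edge(C, A). Edges now: 1
Op 2: add_edge(E, B). Edges now: 2
Op 3: add_edge(A, B). Edges now: 3
Op 4: add_edge(F, E). Edges now: 4
Op 5: add_edge(E, D). Edges now: 5
Op 6: add_edge(F, B). Edges now: 6
Op 7: add_edge(C, B). Edges now: 7
Op 8: add_edge(F, E) (duplicate, no change). Edges now: 7
Op 9: add_edge(B, D). Edges now: 8
Op 10: add_edge(E, A). Edges now: 9
Compute levels (Kahn BFS):
  sources (in-degree 0): C, F
  process C: level=0
    C->A: in-degree(A)=1, level(A)>=1
    C->B: in-degree(B)=3, level(B)>=1
  process F: level=0
    F->B: in-degree(B)=2, level(B)>=1
    F->E: in-degree(E)=0, level(E)=1, enqueue
  process E: level=1
    E->A: in-degree(A)=0, level(A)=2, enqueue
    E->B: in-degree(B)=1, level(B)>=2
    E->D: in-degree(D)=1, level(D)>=2
  process A: level=2
    A->B: in-degree(B)=0, level(B)=3, enqueue
  process B: level=3
    B->D: in-degree(D)=0, level(D)=4, enqueue
  process D: level=4
All levels: A:2, B:3, C:0, D:4, E:1, F:0
max level = 4

Answer: 4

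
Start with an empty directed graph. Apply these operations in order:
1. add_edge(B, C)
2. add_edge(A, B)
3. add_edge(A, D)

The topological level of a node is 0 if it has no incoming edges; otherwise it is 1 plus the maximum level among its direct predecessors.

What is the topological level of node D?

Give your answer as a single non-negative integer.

Op 1: add_edge(B, C). Edges now: 1
Op 2: add_edge(A, B). Edges now: 2
Op 3: add_edge(A, D). Edges now: 3
Compute levels (Kahn BFS):
  sources (in-degree 0): A
  process A: level=0
    A->B: in-degree(B)=0, level(B)=1, enqueue
    A->D: in-degree(D)=0, level(D)=1, enqueue
  process B: level=1
    B->C: in-degree(C)=0, level(C)=2, enqueue
  process D: level=1
  process C: level=2
All levels: A:0, B:1, C:2, D:1
level(D) = 1

Answer: 1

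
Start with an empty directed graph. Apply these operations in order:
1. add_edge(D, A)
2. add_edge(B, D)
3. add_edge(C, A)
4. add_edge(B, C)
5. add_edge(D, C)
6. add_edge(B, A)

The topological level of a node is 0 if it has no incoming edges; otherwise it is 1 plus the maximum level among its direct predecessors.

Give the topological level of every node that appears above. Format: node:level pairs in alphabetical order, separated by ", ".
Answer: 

Op 1: add_edge(D, A). Edges now: 1
Op 2: add_edge(B, D). Edges now: 2
Op 3: add_edge(C, A). Edges now: 3
Op 4: add_edge(B, C). Edges now: 4
Op 5: add_edge(D, C). Edges now: 5
Op 6: add_edge(B, A). Edges now: 6
Compute levels (Kahn BFS):
  sources (in-degree 0): B
  process B: level=0
    B->A: in-degree(A)=2, level(A)>=1
    B->C: in-degree(C)=1, level(C)>=1
    B->D: in-degree(D)=0, level(D)=1, enqueue
  process D: level=1
    D->A: in-degree(A)=1, level(A)>=2
    D->C: in-degree(C)=0, level(C)=2, enqueue
  process C: level=2
    C->A: in-degree(A)=0, level(A)=3, enqueue
  process A: level=3
All levels: A:3, B:0, C:2, D:1

Answer: A:3, B:0, C:2, D:1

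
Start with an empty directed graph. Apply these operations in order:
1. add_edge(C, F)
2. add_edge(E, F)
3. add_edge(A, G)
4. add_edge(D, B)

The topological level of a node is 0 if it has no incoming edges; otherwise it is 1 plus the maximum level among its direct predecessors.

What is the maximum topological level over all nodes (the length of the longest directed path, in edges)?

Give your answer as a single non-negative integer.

Answer: 1

Derivation:
Op 1: add_edge(C, F). Edges now: 1
Op 2: add_edge(E, F). Edges now: 2
Op 3: add_edge(A, G). Edges now: 3
Op 4: add_edge(D, B). Edges now: 4
Compute levels (Kahn BFS):
  sources (in-degree 0): A, C, D, E
  process A: level=0
    A->G: in-degree(G)=0, level(G)=1, enqueue
  process C: level=0
    C->F: in-degree(F)=1, level(F)>=1
  process D: level=0
    D->B: in-degree(B)=0, level(B)=1, enqueue
  process E: level=0
    E->F: in-degree(F)=0, level(F)=1, enqueue
  process G: level=1
  process B: level=1
  process F: level=1
All levels: A:0, B:1, C:0, D:0, E:0, F:1, G:1
max level = 1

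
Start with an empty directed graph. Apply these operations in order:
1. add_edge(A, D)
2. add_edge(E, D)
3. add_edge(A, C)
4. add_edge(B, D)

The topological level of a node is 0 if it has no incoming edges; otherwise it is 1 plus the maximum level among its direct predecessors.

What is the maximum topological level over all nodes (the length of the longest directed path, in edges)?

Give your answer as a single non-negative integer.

Answer: 1

Derivation:
Op 1: add_edge(A, D). Edges now: 1
Op 2: add_edge(E, D). Edges now: 2
Op 3: add_edge(A, C). Edges now: 3
Op 4: add_edge(B, D). Edges now: 4
Compute levels (Kahn BFS):
  sources (in-degree 0): A, B, E
  process A: level=0
    A->C: in-degree(C)=0, level(C)=1, enqueue
    A->D: in-degree(D)=2, level(D)>=1
  process B: level=0
    B->D: in-degree(D)=1, level(D)>=1
  process E: level=0
    E->D: in-degree(D)=0, level(D)=1, enqueue
  process C: level=1
  process D: level=1
All levels: A:0, B:0, C:1, D:1, E:0
max level = 1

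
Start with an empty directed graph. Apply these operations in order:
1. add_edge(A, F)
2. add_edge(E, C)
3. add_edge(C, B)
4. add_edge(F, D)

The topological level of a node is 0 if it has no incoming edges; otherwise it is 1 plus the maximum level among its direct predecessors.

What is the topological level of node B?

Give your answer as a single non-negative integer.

Answer: 2

Derivation:
Op 1: add_edge(A, F). Edges now: 1
Op 2: add_edge(E, C). Edges now: 2
Op 3: add_edge(C, B). Edges now: 3
Op 4: add_edge(F, D). Edges now: 4
Compute levels (Kahn BFS):
  sources (in-degree 0): A, E
  process A: level=0
    A->F: in-degree(F)=0, level(F)=1, enqueue
  process E: level=0
    E->C: in-degree(C)=0, level(C)=1, enqueue
  process F: level=1
    F->D: in-degree(D)=0, level(D)=2, enqueue
  process C: level=1
    C->B: in-degree(B)=0, level(B)=2, enqueue
  process D: level=2
  process B: level=2
All levels: A:0, B:2, C:1, D:2, E:0, F:1
level(B) = 2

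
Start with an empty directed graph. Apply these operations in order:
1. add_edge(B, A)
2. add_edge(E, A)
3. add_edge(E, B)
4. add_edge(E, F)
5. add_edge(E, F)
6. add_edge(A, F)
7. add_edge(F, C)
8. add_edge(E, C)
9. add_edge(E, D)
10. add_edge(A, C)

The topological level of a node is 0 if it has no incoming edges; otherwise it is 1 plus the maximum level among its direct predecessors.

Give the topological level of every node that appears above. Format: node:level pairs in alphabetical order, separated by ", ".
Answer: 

Answer: A:2, B:1, C:4, D:1, E:0, F:3

Derivation:
Op 1: add_edge(B, A). Edges now: 1
Op 2: add_edge(E, A). Edges now: 2
Op 3: add_edge(E, B). Edges now: 3
Op 4: add_edge(E, F). Edges now: 4
Op 5: add_edge(E, F) (duplicate, no change). Edges now: 4
Op 6: add_edge(A, F). Edges now: 5
Op 7: add_edge(F, C). Edges now: 6
Op 8: add_edge(E, C). Edges now: 7
Op 9: add_edge(E, D). Edges now: 8
Op 10: add_edge(A, C). Edges now: 9
Compute levels (Kahn BFS):
  sources (in-degree 0): E
  process E: level=0
    E->A: in-degree(A)=1, level(A)>=1
    E->B: in-degree(B)=0, level(B)=1, enqueue
    E->C: in-degree(C)=2, level(C)>=1
    E->D: in-degree(D)=0, level(D)=1, enqueue
    E->F: in-degree(F)=1, level(F)>=1
  process B: level=1
    B->A: in-degree(A)=0, level(A)=2, enqueue
  process D: level=1
  process A: level=2
    A->C: in-degree(C)=1, level(C)>=3
    A->F: in-degree(F)=0, level(F)=3, enqueue
  process F: level=3
    F->C: in-degree(C)=0, level(C)=4, enqueue
  process C: level=4
All levels: A:2, B:1, C:4, D:1, E:0, F:3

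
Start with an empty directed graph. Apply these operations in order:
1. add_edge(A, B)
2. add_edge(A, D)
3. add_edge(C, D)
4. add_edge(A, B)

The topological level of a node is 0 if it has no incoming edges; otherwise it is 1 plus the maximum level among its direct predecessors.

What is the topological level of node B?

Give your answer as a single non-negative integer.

Op 1: add_edge(A, B). Edges now: 1
Op 2: add_edge(A, D). Edges now: 2
Op 3: add_edge(C, D). Edges now: 3
Op 4: add_edge(A, B) (duplicate, no change). Edges now: 3
Compute levels (Kahn BFS):
  sources (in-degree 0): A, C
  process A: level=0
    A->B: in-degree(B)=0, level(B)=1, enqueue
    A->D: in-degree(D)=1, level(D)>=1
  process C: level=0
    C->D: in-degree(D)=0, level(D)=1, enqueue
  process B: level=1
  process D: level=1
All levels: A:0, B:1, C:0, D:1
level(B) = 1

Answer: 1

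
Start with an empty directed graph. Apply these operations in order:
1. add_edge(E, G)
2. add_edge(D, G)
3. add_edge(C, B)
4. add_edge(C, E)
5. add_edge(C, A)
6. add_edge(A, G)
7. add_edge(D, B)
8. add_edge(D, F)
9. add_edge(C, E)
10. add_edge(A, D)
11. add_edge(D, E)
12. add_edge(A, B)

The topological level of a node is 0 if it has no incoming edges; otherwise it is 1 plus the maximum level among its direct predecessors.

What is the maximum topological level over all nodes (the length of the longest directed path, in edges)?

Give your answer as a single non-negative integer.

Op 1: add_edge(E, G). Edges now: 1
Op 2: add_edge(D, G). Edges now: 2
Op 3: add_edge(C, B). Edges now: 3
Op 4: add_edge(C, E). Edges now: 4
Op 5: add_edge(C, A). Edges now: 5
Op 6: add_edge(A, G). Edges now: 6
Op 7: add_edge(D, B). Edges now: 7
Op 8: add_edge(D, F). Edges now: 8
Op 9: add_edge(C, E) (duplicate, no change). Edges now: 8
Op 10: add_edge(A, D). Edges now: 9
Op 11: add_edge(D, E). Edges now: 10
Op 12: add_edge(A, B). Edges now: 11
Compute levels (Kahn BFS):
  sources (in-degree 0): C
  process C: level=0
    C->A: in-degree(A)=0, level(A)=1, enqueue
    C->B: in-degree(B)=2, level(B)>=1
    C->E: in-degree(E)=1, level(E)>=1
  process A: level=1
    A->B: in-degree(B)=1, level(B)>=2
    A->D: in-degree(D)=0, level(D)=2, enqueue
    A->G: in-degree(G)=2, level(G)>=2
  process D: level=2
    D->B: in-degree(B)=0, level(B)=3, enqueue
    D->E: in-degree(E)=0, level(E)=3, enqueue
    D->F: in-degree(F)=0, level(F)=3, enqueue
    D->G: in-degree(G)=1, level(G)>=3
  process B: level=3
  process E: level=3
    E->G: in-degree(G)=0, level(G)=4, enqueue
  process F: level=3
  process G: level=4
All levels: A:1, B:3, C:0, D:2, E:3, F:3, G:4
max level = 4

Answer: 4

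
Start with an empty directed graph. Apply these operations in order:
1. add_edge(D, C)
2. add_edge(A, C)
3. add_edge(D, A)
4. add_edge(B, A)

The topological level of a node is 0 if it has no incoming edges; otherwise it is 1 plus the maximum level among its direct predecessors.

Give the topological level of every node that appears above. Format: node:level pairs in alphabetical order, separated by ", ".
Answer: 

Op 1: add_edge(D, C). Edges now: 1
Op 2: add_edge(A, C). Edges now: 2
Op 3: add_edge(D, A). Edges now: 3
Op 4: add_edge(B, A). Edges now: 4
Compute levels (Kahn BFS):
  sources (in-degree 0): B, D
  process B: level=0
    B->A: in-degree(A)=1, level(A)>=1
  process D: level=0
    D->A: in-degree(A)=0, level(A)=1, enqueue
    D->C: in-degree(C)=1, level(C)>=1
  process A: level=1
    A->C: in-degree(C)=0, level(C)=2, enqueue
  process C: level=2
All levels: A:1, B:0, C:2, D:0

Answer: A:1, B:0, C:2, D:0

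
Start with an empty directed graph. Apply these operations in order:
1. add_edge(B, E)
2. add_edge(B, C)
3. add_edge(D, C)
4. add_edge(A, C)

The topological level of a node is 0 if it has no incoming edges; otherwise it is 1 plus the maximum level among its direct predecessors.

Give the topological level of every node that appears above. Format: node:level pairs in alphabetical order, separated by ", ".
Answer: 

Answer: A:0, B:0, C:1, D:0, E:1

Derivation:
Op 1: add_edge(B, E). Edges now: 1
Op 2: add_edge(B, C). Edges now: 2
Op 3: add_edge(D, C). Edges now: 3
Op 4: add_edge(A, C). Edges now: 4
Compute levels (Kahn BFS):
  sources (in-degree 0): A, B, D
  process A: level=0
    A->C: in-degree(C)=2, level(C)>=1
  process B: level=0
    B->C: in-degree(C)=1, level(C)>=1
    B->E: in-degree(E)=0, level(E)=1, enqueue
  process D: level=0
    D->C: in-degree(C)=0, level(C)=1, enqueue
  process E: level=1
  process C: level=1
All levels: A:0, B:0, C:1, D:0, E:1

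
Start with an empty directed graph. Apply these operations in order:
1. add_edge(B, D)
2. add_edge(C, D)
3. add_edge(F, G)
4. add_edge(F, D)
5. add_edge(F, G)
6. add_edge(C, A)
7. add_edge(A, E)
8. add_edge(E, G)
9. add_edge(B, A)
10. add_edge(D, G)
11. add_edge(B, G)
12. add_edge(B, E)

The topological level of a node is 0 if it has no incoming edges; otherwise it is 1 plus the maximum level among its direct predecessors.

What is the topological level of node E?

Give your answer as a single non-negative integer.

Op 1: add_edge(B, D). Edges now: 1
Op 2: add_edge(C, D). Edges now: 2
Op 3: add_edge(F, G). Edges now: 3
Op 4: add_edge(F, D). Edges now: 4
Op 5: add_edge(F, G) (duplicate, no change). Edges now: 4
Op 6: add_edge(C, A). Edges now: 5
Op 7: add_edge(A, E). Edges now: 6
Op 8: add_edge(E, G). Edges now: 7
Op 9: add_edge(B, A). Edges now: 8
Op 10: add_edge(D, G). Edges now: 9
Op 11: add_edge(B, G). Edges now: 10
Op 12: add_edge(B, E). Edges now: 11
Compute levels (Kahn BFS):
  sources (in-degree 0): B, C, F
  process B: level=0
    B->A: in-degree(A)=1, level(A)>=1
    B->D: in-degree(D)=2, level(D)>=1
    B->E: in-degree(E)=1, level(E)>=1
    B->G: in-degree(G)=3, level(G)>=1
  process C: level=0
    C->A: in-degree(A)=0, level(A)=1, enqueue
    C->D: in-degree(D)=1, level(D)>=1
  process F: level=0
    F->D: in-degree(D)=0, level(D)=1, enqueue
    F->G: in-degree(G)=2, level(G)>=1
  process A: level=1
    A->E: in-degree(E)=0, level(E)=2, enqueue
  process D: level=1
    D->G: in-degree(G)=1, level(G)>=2
  process E: level=2
    E->G: in-degree(G)=0, level(G)=3, enqueue
  process G: level=3
All levels: A:1, B:0, C:0, D:1, E:2, F:0, G:3
level(E) = 2

Answer: 2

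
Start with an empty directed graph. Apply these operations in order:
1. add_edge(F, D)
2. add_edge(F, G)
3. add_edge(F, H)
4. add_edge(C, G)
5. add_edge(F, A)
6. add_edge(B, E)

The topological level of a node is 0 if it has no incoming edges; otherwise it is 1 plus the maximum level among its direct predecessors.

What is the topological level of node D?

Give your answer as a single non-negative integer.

Op 1: add_edge(F, D). Edges now: 1
Op 2: add_edge(F, G). Edges now: 2
Op 3: add_edge(F, H). Edges now: 3
Op 4: add_edge(C, G). Edges now: 4
Op 5: add_edge(F, A). Edges now: 5
Op 6: add_edge(B, E). Edges now: 6
Compute levels (Kahn BFS):
  sources (in-degree 0): B, C, F
  process B: level=0
    B->E: in-degree(E)=0, level(E)=1, enqueue
  process C: level=0
    C->G: in-degree(G)=1, level(G)>=1
  process F: level=0
    F->A: in-degree(A)=0, level(A)=1, enqueue
    F->D: in-degree(D)=0, level(D)=1, enqueue
    F->G: in-degree(G)=0, level(G)=1, enqueue
    F->H: in-degree(H)=0, level(H)=1, enqueue
  process E: level=1
  process A: level=1
  process D: level=1
  process G: level=1
  process H: level=1
All levels: A:1, B:0, C:0, D:1, E:1, F:0, G:1, H:1
level(D) = 1

Answer: 1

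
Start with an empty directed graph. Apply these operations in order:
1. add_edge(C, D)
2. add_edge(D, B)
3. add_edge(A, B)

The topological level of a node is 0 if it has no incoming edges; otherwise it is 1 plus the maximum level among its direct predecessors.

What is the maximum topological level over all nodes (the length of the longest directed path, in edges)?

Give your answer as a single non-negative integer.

Answer: 2

Derivation:
Op 1: add_edge(C, D). Edges now: 1
Op 2: add_edge(D, B). Edges now: 2
Op 3: add_edge(A, B). Edges now: 3
Compute levels (Kahn BFS):
  sources (in-degree 0): A, C
  process A: level=0
    A->B: in-degree(B)=1, level(B)>=1
  process C: level=0
    C->D: in-degree(D)=0, level(D)=1, enqueue
  process D: level=1
    D->B: in-degree(B)=0, level(B)=2, enqueue
  process B: level=2
All levels: A:0, B:2, C:0, D:1
max level = 2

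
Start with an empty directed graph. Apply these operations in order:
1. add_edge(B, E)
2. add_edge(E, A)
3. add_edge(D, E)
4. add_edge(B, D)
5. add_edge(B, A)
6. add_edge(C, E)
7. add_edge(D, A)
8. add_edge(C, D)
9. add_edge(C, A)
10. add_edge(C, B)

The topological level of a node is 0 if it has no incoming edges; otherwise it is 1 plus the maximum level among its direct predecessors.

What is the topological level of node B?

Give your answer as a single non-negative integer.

Answer: 1

Derivation:
Op 1: add_edge(B, E). Edges now: 1
Op 2: add_edge(E, A). Edges now: 2
Op 3: add_edge(D, E). Edges now: 3
Op 4: add_edge(B, D). Edges now: 4
Op 5: add_edge(B, A). Edges now: 5
Op 6: add_edge(C, E). Edges now: 6
Op 7: add_edge(D, A). Edges now: 7
Op 8: add_edge(C, D). Edges now: 8
Op 9: add_edge(C, A). Edges now: 9
Op 10: add_edge(C, B). Edges now: 10
Compute levels (Kahn BFS):
  sources (in-degree 0): C
  process C: level=0
    C->A: in-degree(A)=3, level(A)>=1
    C->B: in-degree(B)=0, level(B)=1, enqueue
    C->D: in-degree(D)=1, level(D)>=1
    C->E: in-degree(E)=2, level(E)>=1
  process B: level=1
    B->A: in-degree(A)=2, level(A)>=2
    B->D: in-degree(D)=0, level(D)=2, enqueue
    B->E: in-degree(E)=1, level(E)>=2
  process D: level=2
    D->A: in-degree(A)=1, level(A)>=3
    D->E: in-degree(E)=0, level(E)=3, enqueue
  process E: level=3
    E->A: in-degree(A)=0, level(A)=4, enqueue
  process A: level=4
All levels: A:4, B:1, C:0, D:2, E:3
level(B) = 1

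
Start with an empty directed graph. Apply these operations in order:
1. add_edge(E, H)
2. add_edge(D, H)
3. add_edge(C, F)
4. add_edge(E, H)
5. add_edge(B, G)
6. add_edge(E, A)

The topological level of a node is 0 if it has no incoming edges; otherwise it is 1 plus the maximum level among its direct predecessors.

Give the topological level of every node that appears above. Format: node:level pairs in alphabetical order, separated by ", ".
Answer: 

Op 1: add_edge(E, H). Edges now: 1
Op 2: add_edge(D, H). Edges now: 2
Op 3: add_edge(C, F). Edges now: 3
Op 4: add_edge(E, H) (duplicate, no change). Edges now: 3
Op 5: add_edge(B, G). Edges now: 4
Op 6: add_edge(E, A). Edges now: 5
Compute levels (Kahn BFS):
  sources (in-degree 0): B, C, D, E
  process B: level=0
    B->G: in-degree(G)=0, level(G)=1, enqueue
  process C: level=0
    C->F: in-degree(F)=0, level(F)=1, enqueue
  process D: level=0
    D->H: in-degree(H)=1, level(H)>=1
  process E: level=0
    E->A: in-degree(A)=0, level(A)=1, enqueue
    E->H: in-degree(H)=0, level(H)=1, enqueue
  process G: level=1
  process F: level=1
  process A: level=1
  process H: level=1
All levels: A:1, B:0, C:0, D:0, E:0, F:1, G:1, H:1

Answer: A:1, B:0, C:0, D:0, E:0, F:1, G:1, H:1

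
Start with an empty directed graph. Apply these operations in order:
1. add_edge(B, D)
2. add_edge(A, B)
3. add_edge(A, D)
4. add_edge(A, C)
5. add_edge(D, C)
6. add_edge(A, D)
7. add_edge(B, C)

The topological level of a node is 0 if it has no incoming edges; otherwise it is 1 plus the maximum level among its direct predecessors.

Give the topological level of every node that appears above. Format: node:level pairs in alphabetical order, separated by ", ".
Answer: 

Op 1: add_edge(B, D). Edges now: 1
Op 2: add_edge(A, B). Edges now: 2
Op 3: add_edge(A, D). Edges now: 3
Op 4: add_edge(A, C). Edges now: 4
Op 5: add_edge(D, C). Edges now: 5
Op 6: add_edge(A, D) (duplicate, no change). Edges now: 5
Op 7: add_edge(B, C). Edges now: 6
Compute levels (Kahn BFS):
  sources (in-degree 0): A
  process A: level=0
    A->B: in-degree(B)=0, level(B)=1, enqueue
    A->C: in-degree(C)=2, level(C)>=1
    A->D: in-degree(D)=1, level(D)>=1
  process B: level=1
    B->C: in-degree(C)=1, level(C)>=2
    B->D: in-degree(D)=0, level(D)=2, enqueue
  process D: level=2
    D->C: in-degree(C)=0, level(C)=3, enqueue
  process C: level=3
All levels: A:0, B:1, C:3, D:2

Answer: A:0, B:1, C:3, D:2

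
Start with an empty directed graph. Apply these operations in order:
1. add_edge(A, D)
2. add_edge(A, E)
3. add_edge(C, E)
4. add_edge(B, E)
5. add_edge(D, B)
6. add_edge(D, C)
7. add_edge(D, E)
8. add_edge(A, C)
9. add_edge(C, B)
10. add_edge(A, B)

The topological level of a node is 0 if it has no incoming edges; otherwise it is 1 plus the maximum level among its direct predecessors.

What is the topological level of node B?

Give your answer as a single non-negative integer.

Op 1: add_edge(A, D). Edges now: 1
Op 2: add_edge(A, E). Edges now: 2
Op 3: add_edge(C, E). Edges now: 3
Op 4: add_edge(B, E). Edges now: 4
Op 5: add_edge(D, B). Edges now: 5
Op 6: add_edge(D, C). Edges now: 6
Op 7: add_edge(D, E). Edges now: 7
Op 8: add_edge(A, C). Edges now: 8
Op 9: add_edge(C, B). Edges now: 9
Op 10: add_edge(A, B). Edges now: 10
Compute levels (Kahn BFS):
  sources (in-degree 0): A
  process A: level=0
    A->B: in-degree(B)=2, level(B)>=1
    A->C: in-degree(C)=1, level(C)>=1
    A->D: in-degree(D)=0, level(D)=1, enqueue
    A->E: in-degree(E)=3, level(E)>=1
  process D: level=1
    D->B: in-degree(B)=1, level(B)>=2
    D->C: in-degree(C)=0, level(C)=2, enqueue
    D->E: in-degree(E)=2, level(E)>=2
  process C: level=2
    C->B: in-degree(B)=0, level(B)=3, enqueue
    C->E: in-degree(E)=1, level(E)>=3
  process B: level=3
    B->E: in-degree(E)=0, level(E)=4, enqueue
  process E: level=4
All levels: A:0, B:3, C:2, D:1, E:4
level(B) = 3

Answer: 3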